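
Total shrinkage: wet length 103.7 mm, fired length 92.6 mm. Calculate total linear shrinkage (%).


TS = (103.7 - 92.6) / 103.7 * 100 = 10.7%

10.7


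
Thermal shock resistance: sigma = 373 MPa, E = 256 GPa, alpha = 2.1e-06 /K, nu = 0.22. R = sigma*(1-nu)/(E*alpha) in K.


R = 373*(1-0.22)/(256*1000*2.1e-06) = 541 K

541


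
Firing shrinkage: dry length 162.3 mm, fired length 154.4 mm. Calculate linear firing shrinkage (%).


FS = (162.3 - 154.4) / 162.3 * 100 = 4.87%

4.87


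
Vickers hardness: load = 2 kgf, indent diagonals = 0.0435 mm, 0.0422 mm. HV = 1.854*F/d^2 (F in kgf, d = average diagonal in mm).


d_avg = (0.0435+0.0422)/2 = 0.04285 mm
HV = 1.854*2/0.04285^2 = 2019

2019


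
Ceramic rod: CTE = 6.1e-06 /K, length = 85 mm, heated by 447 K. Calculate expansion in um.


dL = 6.1e-06 * 85 * 447 * 1000 = 231.77 um

231.77


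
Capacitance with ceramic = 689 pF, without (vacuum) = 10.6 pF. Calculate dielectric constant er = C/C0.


er = 689 / 10.6 = 65.0

65.0


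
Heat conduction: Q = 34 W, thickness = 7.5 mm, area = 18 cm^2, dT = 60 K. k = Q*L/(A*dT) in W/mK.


k = 34*7.5/1000/(18/10000*60) = 2.36 W/mK

2.36


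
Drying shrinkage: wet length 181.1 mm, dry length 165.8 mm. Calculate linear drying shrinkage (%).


DS = (181.1 - 165.8) / 181.1 * 100 = 8.45%

8.45


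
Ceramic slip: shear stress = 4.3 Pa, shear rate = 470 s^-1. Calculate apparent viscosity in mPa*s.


eta = tau/gamma * 1000 = 4.3/470 * 1000 = 9.1 mPa*s

9.1


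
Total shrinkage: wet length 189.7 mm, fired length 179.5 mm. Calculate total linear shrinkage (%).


TS = (189.7 - 179.5) / 189.7 * 100 = 5.38%

5.38


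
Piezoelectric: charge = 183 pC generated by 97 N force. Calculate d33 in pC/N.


d33 = 183 / 97 = 1.9 pC/N

1.9


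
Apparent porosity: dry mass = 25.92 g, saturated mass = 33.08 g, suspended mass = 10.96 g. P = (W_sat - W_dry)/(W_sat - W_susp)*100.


P = (33.08 - 25.92) / (33.08 - 10.96) * 100 = 7.16 / 22.12 * 100 = 32.4%

32.4


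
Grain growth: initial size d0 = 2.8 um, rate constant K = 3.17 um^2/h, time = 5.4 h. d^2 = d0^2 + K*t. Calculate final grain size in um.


d^2 = 2.8^2 + 3.17*5.4 = 24.958
d = sqrt(24.958) = 5.0 um

5.0


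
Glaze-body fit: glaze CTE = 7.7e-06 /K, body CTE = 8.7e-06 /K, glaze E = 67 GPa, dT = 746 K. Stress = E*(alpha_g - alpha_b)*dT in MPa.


Stress = 67*1000*(7.7e-06 - 8.7e-06)*746 = -50.0 MPa

-50.0


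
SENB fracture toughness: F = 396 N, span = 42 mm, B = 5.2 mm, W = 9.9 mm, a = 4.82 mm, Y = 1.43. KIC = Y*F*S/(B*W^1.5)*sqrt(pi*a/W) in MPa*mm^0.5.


KIC = 1.43*396*42/(5.2*9.9^1.5)*sqrt(pi*4.82/9.9) = 181.6

181.6


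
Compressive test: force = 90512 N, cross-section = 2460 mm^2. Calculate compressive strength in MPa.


CS = 90512 / 2460 = 36.8 MPa

36.8


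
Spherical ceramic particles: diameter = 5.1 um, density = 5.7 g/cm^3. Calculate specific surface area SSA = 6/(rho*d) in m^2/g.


SSA = 6 / (5.7 * 5.1) = 0.206 m^2/g

0.206


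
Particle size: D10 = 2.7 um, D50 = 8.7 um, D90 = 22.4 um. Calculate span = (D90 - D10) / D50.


Span = (22.4 - 2.7) / 8.7 = 19.7 / 8.7 = 2.264

2.264


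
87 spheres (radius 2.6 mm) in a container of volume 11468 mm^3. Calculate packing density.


V_sphere = 4/3*pi*2.6^3 = 73.6222 mm^3
Total V = 87*73.6222 = 6405.1314 mm^3
PD = 6405.1314 / 11468 = 0.559

0.559


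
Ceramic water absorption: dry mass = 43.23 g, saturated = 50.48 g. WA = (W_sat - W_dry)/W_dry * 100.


WA = (50.48 - 43.23) / 43.23 * 100 = 16.77%

16.77


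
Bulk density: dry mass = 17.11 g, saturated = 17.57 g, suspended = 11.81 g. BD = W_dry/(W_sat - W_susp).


BD = 17.11 / (17.57 - 11.81) = 17.11 / 5.76 = 2.97 g/cm^3

2.97


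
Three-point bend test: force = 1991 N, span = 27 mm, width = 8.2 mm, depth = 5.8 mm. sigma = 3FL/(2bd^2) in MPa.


sigma = 3*1991*27/(2*8.2*5.8^2) = 292.3 MPa

292.3


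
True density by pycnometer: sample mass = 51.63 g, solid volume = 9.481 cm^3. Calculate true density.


TD = 51.63 / 9.481 = 5.446 g/cm^3

5.446


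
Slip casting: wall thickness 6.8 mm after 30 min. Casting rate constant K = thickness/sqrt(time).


K = 6.8 / sqrt(30) = 6.8 / 5.4772 = 1.242 mm/min^0.5

1.242


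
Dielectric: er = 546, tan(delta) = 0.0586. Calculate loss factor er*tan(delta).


Loss = 546 * 0.0586 = 31.996

31.996


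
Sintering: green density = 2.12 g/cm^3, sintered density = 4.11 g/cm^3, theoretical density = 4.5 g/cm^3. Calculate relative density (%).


Relative = 4.11 / 4.5 * 100 = 91.3%

91.3


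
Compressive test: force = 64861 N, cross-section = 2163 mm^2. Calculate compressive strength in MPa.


CS = 64861 / 2163 = 30.0 MPa

30.0


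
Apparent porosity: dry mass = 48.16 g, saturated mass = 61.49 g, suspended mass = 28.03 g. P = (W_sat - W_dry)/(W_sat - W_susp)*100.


P = (61.49 - 48.16) / (61.49 - 28.03) * 100 = 13.33 / 33.46 * 100 = 39.8%

39.8


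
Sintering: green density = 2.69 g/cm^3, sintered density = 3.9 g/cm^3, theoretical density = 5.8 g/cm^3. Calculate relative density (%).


Relative = 3.9 / 5.8 * 100 = 67.2%

67.2


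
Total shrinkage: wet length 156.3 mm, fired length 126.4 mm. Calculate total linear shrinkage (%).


TS = (156.3 - 126.4) / 156.3 * 100 = 19.13%

19.13


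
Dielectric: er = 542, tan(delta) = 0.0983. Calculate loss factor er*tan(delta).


Loss = 542 * 0.0983 = 53.279

53.279


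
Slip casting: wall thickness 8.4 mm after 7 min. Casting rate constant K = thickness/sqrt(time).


K = 8.4 / sqrt(7) = 8.4 / 2.6458 = 3.175 mm/min^0.5

3.175


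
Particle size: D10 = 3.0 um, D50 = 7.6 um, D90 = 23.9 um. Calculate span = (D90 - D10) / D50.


Span = (23.9 - 3.0) / 7.6 = 20.9 / 7.6 = 2.75

2.75


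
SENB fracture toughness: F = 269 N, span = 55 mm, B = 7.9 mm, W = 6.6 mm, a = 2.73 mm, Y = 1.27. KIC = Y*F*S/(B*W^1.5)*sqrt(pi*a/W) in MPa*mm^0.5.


KIC = 1.27*269*55/(7.9*6.6^1.5)*sqrt(pi*2.73/6.6) = 159.9

159.9


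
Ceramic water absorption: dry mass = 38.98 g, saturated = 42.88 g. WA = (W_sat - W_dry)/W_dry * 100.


WA = (42.88 - 38.98) / 38.98 * 100 = 10.01%

10.01


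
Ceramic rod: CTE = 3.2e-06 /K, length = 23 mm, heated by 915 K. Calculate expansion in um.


dL = 3.2e-06 * 23 * 915 * 1000 = 67.344 um

67.344


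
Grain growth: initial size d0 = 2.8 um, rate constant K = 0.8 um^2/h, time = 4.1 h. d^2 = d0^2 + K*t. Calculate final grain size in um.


d^2 = 2.8^2 + 0.8*4.1 = 11.12
d = sqrt(11.12) = 3.33 um

3.33


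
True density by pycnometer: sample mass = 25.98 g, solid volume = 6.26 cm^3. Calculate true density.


TD = 25.98 / 6.26 = 4.15 g/cm^3

4.15


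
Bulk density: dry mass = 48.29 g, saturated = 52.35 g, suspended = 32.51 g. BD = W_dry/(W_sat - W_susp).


BD = 48.29 / (52.35 - 32.51) = 48.29 / 19.84 = 2.434 g/cm^3

2.434


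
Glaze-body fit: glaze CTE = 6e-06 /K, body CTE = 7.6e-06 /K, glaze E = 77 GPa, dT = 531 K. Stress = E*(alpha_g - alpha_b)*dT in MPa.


Stress = 77*1000*(6e-06 - 7.6e-06)*531 = -65.4 MPa

-65.4


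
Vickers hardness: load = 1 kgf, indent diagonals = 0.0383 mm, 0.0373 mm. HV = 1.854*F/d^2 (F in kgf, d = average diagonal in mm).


d_avg = (0.0383+0.0373)/2 = 0.0378 mm
HV = 1.854*1/0.0378^2 = 1298

1298


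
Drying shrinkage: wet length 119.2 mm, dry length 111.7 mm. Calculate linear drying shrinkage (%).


DS = (119.2 - 111.7) / 119.2 * 100 = 6.29%

6.29


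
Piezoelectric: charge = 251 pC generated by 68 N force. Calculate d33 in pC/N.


d33 = 251 / 68 = 3.7 pC/N

3.7


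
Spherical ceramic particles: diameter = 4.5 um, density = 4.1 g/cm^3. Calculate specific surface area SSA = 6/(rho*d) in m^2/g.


SSA = 6 / (4.1 * 4.5) = 0.325 m^2/g

0.325


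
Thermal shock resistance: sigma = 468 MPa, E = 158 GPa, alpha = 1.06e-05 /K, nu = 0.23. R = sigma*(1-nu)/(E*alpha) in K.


R = 468*(1-0.23)/(158*1000*1.06e-05) = 215 K

215


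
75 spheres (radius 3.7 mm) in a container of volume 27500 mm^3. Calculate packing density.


V_sphere = 4/3*pi*3.7^3 = 212.1748 mm^3
Total V = 75*212.1748 = 15913.11 mm^3
PD = 15913.11 / 27500 = 0.579

0.579


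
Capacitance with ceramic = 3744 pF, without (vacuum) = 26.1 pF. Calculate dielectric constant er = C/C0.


er = 3744 / 26.1 = 143.45

143.45


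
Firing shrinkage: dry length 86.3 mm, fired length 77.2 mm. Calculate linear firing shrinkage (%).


FS = (86.3 - 77.2) / 86.3 * 100 = 10.54%

10.54


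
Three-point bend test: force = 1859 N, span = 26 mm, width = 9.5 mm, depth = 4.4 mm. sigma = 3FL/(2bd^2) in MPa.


sigma = 3*1859*26/(2*9.5*4.4^2) = 394.2 MPa

394.2


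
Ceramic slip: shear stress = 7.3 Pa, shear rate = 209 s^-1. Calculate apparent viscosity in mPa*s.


eta = tau/gamma * 1000 = 7.3/209 * 1000 = 34.9 mPa*s

34.9


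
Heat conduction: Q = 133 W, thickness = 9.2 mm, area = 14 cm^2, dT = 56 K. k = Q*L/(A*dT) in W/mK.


k = 133*9.2/1000/(14/10000*56) = 15.61 W/mK

15.61


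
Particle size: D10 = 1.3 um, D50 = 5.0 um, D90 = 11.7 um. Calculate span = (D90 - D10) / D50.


Span = (11.7 - 1.3) / 5.0 = 10.4 / 5.0 = 2.08

2.08


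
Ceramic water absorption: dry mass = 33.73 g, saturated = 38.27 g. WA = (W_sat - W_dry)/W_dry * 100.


WA = (38.27 - 33.73) / 33.73 * 100 = 13.46%

13.46


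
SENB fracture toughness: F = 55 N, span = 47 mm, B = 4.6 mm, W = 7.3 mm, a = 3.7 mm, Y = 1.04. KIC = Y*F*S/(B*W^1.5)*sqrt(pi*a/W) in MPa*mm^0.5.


KIC = 1.04*55*47/(4.6*7.3^1.5)*sqrt(pi*3.7/7.3) = 37.39

37.39


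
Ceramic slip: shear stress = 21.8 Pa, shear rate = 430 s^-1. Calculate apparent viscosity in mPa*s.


eta = tau/gamma * 1000 = 21.8/430 * 1000 = 50.7 mPa*s

50.7


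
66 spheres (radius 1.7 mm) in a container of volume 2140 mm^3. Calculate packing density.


V_sphere = 4/3*pi*1.7^3 = 20.5795 mm^3
Total V = 66*20.5795 = 1358.247 mm^3
PD = 1358.247 / 2140 = 0.635

0.635


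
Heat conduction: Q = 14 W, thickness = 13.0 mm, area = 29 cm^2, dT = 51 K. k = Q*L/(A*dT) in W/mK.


k = 14*13.0/1000/(29/10000*51) = 1.23 W/mK

1.23


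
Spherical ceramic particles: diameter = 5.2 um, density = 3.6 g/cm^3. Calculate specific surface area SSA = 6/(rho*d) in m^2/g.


SSA = 6 / (3.6 * 5.2) = 0.321 m^2/g

0.321


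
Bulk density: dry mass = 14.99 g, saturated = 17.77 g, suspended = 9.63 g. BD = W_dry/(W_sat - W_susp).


BD = 14.99 / (17.77 - 9.63) = 14.99 / 8.14 = 1.842 g/cm^3

1.842


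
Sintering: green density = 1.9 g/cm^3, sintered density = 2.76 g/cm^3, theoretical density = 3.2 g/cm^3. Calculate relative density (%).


Relative = 2.76 / 3.2 * 100 = 86.3%

86.3


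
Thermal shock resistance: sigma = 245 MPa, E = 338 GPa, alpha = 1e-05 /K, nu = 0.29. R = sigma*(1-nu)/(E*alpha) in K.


R = 245*(1-0.29)/(338*1000*1e-05) = 51 K

51


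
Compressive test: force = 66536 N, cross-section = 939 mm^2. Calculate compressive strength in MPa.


CS = 66536 / 939 = 70.9 MPa

70.9


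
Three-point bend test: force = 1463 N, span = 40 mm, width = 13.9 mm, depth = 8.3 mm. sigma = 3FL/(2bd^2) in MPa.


sigma = 3*1463*40/(2*13.9*8.3^2) = 91.7 MPa

91.7


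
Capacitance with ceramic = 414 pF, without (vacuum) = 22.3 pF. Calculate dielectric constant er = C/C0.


er = 414 / 22.3 = 18.57

18.57


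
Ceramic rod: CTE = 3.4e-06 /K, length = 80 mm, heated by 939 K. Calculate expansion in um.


dL = 3.4e-06 * 80 * 939 * 1000 = 255.408 um

255.408


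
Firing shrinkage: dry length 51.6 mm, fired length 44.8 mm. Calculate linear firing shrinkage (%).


FS = (51.6 - 44.8) / 51.6 * 100 = 13.18%

13.18


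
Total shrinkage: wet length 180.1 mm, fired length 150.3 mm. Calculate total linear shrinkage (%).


TS = (180.1 - 150.3) / 180.1 * 100 = 16.55%

16.55


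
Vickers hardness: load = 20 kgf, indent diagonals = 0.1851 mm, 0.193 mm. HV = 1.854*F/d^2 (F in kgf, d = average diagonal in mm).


d_avg = (0.1851+0.193)/2 = 0.18905 mm
HV = 1.854*20/0.18905^2 = 1037

1037


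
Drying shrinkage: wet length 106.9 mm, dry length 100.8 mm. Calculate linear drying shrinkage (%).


DS = (106.9 - 100.8) / 106.9 * 100 = 5.71%

5.71


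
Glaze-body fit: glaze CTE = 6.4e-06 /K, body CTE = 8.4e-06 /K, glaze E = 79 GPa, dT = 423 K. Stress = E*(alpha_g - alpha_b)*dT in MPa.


Stress = 79*1000*(6.4e-06 - 8.4e-06)*423 = -66.8 MPa

-66.8


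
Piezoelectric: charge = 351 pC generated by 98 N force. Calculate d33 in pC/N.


d33 = 351 / 98 = 3.6 pC/N

3.6


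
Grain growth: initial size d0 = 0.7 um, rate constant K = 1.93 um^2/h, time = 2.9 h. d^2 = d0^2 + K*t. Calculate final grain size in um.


d^2 = 0.7^2 + 1.93*2.9 = 6.087
d = sqrt(6.087) = 2.47 um

2.47


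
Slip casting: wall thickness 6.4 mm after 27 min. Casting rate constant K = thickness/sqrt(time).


K = 6.4 / sqrt(27) = 6.4 / 5.1962 = 1.232 mm/min^0.5

1.232


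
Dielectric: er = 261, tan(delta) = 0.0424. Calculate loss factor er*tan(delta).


Loss = 261 * 0.0424 = 11.066

11.066


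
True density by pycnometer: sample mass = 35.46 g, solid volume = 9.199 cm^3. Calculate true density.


TD = 35.46 / 9.199 = 3.855 g/cm^3

3.855


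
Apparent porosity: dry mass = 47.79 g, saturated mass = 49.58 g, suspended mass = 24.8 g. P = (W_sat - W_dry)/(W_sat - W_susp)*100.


P = (49.58 - 47.79) / (49.58 - 24.8) * 100 = 1.79 / 24.78 * 100 = 7.2%

7.2


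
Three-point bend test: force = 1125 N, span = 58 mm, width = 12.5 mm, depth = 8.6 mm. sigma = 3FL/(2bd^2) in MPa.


sigma = 3*1125*58/(2*12.5*8.6^2) = 105.9 MPa

105.9


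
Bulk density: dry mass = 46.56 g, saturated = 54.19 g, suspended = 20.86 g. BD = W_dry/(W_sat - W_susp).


BD = 46.56 / (54.19 - 20.86) = 46.56 / 33.33 = 1.397 g/cm^3

1.397


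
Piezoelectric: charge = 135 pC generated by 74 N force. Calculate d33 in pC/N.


d33 = 135 / 74 = 1.8 pC/N

1.8


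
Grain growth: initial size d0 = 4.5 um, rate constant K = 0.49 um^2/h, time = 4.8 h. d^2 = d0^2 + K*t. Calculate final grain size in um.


d^2 = 4.5^2 + 0.49*4.8 = 22.602
d = sqrt(22.602) = 4.75 um

4.75


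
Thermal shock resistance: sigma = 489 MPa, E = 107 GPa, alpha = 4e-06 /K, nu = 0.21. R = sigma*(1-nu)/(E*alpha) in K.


R = 489*(1-0.21)/(107*1000*4e-06) = 903 K

903


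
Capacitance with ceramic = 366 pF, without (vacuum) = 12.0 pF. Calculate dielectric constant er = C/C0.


er = 366 / 12.0 = 30.5

30.5


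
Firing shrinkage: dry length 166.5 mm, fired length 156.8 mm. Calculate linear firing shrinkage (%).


FS = (166.5 - 156.8) / 166.5 * 100 = 5.83%

5.83


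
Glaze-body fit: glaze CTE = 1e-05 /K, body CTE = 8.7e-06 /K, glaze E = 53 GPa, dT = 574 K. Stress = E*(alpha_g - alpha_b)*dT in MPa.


Stress = 53*1000*(1e-05 - 8.7e-06)*574 = 39.5 MPa

39.5


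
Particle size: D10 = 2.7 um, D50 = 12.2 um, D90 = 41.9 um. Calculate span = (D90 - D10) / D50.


Span = (41.9 - 2.7) / 12.2 = 39.2 / 12.2 = 3.213

3.213


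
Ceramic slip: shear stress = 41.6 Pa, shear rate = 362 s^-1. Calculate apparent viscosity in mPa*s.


eta = tau/gamma * 1000 = 41.6/362 * 1000 = 114.9 mPa*s

114.9


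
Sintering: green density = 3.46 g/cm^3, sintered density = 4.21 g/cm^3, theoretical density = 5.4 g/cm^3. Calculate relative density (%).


Relative = 4.21 / 5.4 * 100 = 78.0%

78.0


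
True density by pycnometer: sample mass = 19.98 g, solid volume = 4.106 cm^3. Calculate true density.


TD = 19.98 / 4.106 = 4.866 g/cm^3

4.866


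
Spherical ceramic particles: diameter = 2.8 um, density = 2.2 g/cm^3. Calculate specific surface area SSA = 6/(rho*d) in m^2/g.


SSA = 6 / (2.2 * 2.8) = 0.974 m^2/g

0.974


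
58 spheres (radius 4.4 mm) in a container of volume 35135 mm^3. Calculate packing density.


V_sphere = 4/3*pi*4.4^3 = 356.8179 mm^3
Total V = 58*356.8179 = 20695.4382 mm^3
PD = 20695.4382 / 35135 = 0.589

0.589


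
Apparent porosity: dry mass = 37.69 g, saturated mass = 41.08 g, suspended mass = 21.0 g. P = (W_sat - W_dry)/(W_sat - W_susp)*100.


P = (41.08 - 37.69) / (41.08 - 21.0) * 100 = 3.39 / 20.08 * 100 = 16.9%

16.9


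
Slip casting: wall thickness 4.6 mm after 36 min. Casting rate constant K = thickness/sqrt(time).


K = 4.6 / sqrt(36) = 4.6 / 6.0 = 0.767 mm/min^0.5

0.767


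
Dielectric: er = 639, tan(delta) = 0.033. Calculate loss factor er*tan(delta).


Loss = 639 * 0.033 = 21.087

21.087


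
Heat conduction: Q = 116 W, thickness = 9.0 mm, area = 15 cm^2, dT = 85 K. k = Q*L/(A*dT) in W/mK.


k = 116*9.0/1000/(15/10000*85) = 8.19 W/mK

8.19


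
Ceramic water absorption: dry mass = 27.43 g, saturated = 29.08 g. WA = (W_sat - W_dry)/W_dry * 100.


WA = (29.08 - 27.43) / 27.43 * 100 = 6.02%

6.02


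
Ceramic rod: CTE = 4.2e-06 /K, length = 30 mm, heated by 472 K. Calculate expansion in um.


dL = 4.2e-06 * 30 * 472 * 1000 = 59.472 um

59.472


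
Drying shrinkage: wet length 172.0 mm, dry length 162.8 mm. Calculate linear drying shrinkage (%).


DS = (172.0 - 162.8) / 172.0 * 100 = 5.35%

5.35


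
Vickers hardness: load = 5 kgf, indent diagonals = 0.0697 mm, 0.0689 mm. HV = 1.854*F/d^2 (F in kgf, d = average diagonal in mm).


d_avg = (0.0697+0.0689)/2 = 0.0693 mm
HV = 1.854*5/0.0693^2 = 1930

1930


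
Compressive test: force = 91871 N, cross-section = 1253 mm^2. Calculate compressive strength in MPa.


CS = 91871 / 1253 = 73.3 MPa

73.3


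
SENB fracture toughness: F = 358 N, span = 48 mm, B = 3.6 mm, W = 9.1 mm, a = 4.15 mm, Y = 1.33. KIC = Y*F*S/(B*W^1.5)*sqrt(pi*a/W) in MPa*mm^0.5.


KIC = 1.33*358*48/(3.6*9.1^1.5)*sqrt(pi*4.15/9.1) = 276.81

276.81


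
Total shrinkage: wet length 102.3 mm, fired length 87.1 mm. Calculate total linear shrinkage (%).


TS = (102.3 - 87.1) / 102.3 * 100 = 14.86%

14.86


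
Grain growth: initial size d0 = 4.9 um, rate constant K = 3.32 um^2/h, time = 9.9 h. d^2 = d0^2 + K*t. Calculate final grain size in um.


d^2 = 4.9^2 + 3.32*9.9 = 56.878
d = sqrt(56.878) = 7.54 um

7.54


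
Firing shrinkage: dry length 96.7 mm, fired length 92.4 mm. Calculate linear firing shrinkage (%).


FS = (96.7 - 92.4) / 96.7 * 100 = 4.45%

4.45


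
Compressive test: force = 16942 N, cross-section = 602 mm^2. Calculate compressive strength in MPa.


CS = 16942 / 602 = 28.1 MPa

28.1


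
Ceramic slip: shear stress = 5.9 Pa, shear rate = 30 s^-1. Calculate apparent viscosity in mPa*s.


eta = tau/gamma * 1000 = 5.9/30 * 1000 = 196.7 mPa*s

196.7


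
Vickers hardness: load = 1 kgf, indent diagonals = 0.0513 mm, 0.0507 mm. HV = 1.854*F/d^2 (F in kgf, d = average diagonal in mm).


d_avg = (0.0513+0.0507)/2 = 0.051 mm
HV = 1.854*1/0.051^2 = 713

713


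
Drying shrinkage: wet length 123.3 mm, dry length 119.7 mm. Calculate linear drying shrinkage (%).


DS = (123.3 - 119.7) / 123.3 * 100 = 2.92%

2.92


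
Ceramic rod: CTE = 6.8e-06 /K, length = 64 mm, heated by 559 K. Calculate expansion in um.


dL = 6.8e-06 * 64 * 559 * 1000 = 243.277 um

243.277


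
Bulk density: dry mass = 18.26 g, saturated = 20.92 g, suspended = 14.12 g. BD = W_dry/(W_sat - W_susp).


BD = 18.26 / (20.92 - 14.12) = 18.26 / 6.8 = 2.685 g/cm^3

2.685


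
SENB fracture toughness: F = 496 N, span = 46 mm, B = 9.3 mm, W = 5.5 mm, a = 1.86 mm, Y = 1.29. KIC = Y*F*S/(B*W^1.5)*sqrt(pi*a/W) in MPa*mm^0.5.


KIC = 1.29*496*46/(9.3*5.5^1.5)*sqrt(pi*1.86/5.5) = 252.9

252.9


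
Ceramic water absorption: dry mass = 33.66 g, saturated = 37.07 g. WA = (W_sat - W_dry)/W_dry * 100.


WA = (37.07 - 33.66) / 33.66 * 100 = 10.13%

10.13


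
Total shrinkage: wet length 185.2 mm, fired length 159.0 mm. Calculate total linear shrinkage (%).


TS = (185.2 - 159.0) / 185.2 * 100 = 14.15%

14.15


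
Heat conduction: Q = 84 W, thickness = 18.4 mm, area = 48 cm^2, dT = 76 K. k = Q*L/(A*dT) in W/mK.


k = 84*18.4/1000/(48/10000*76) = 4.24 W/mK

4.24


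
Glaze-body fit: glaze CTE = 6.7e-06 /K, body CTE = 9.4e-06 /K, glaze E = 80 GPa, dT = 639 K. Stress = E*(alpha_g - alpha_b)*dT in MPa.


Stress = 80*1000*(6.7e-06 - 9.4e-06)*639 = -138.0 MPa

-138.0


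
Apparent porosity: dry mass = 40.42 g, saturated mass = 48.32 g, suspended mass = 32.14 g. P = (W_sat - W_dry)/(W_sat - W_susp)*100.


P = (48.32 - 40.42) / (48.32 - 32.14) * 100 = 7.9 / 16.18 * 100 = 48.8%

48.8


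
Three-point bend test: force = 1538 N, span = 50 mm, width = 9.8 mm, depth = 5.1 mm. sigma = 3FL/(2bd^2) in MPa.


sigma = 3*1538*50/(2*9.8*5.1^2) = 452.5 MPa

452.5


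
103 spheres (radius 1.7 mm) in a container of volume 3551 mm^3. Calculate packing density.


V_sphere = 4/3*pi*1.7^3 = 20.5795 mm^3
Total V = 103*20.5795 = 2119.6885 mm^3
PD = 2119.6885 / 3551 = 0.597

0.597


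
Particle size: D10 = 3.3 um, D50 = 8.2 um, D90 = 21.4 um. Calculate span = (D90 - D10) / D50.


Span = (21.4 - 3.3) / 8.2 = 18.1 / 8.2 = 2.207

2.207


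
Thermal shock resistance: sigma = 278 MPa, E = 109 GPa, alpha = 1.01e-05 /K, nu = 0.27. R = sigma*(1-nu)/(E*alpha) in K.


R = 278*(1-0.27)/(109*1000*1.01e-05) = 184 K

184


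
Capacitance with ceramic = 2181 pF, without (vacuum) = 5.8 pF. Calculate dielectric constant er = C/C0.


er = 2181 / 5.8 = 376.03

376.03


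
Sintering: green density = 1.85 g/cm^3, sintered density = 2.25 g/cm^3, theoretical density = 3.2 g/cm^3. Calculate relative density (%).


Relative = 2.25 / 3.2 * 100 = 70.3%

70.3


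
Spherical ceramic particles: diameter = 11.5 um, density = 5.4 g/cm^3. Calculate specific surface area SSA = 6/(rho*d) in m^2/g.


SSA = 6 / (5.4 * 11.5) = 0.097 m^2/g

0.097


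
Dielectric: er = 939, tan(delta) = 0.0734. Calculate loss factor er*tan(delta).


Loss = 939 * 0.0734 = 68.923

68.923


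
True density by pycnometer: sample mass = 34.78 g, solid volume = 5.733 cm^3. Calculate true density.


TD = 34.78 / 5.733 = 6.067 g/cm^3

6.067


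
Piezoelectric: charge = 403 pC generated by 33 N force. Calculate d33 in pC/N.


d33 = 403 / 33 = 12.2 pC/N

12.2


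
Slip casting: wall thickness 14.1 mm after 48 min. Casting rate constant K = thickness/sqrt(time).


K = 14.1 / sqrt(48) = 14.1 / 6.9282 = 2.035 mm/min^0.5

2.035


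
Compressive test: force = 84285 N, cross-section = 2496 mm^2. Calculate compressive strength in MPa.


CS = 84285 / 2496 = 33.8 MPa

33.8


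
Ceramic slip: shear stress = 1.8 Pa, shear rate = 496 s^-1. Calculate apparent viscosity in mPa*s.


eta = tau/gamma * 1000 = 1.8/496 * 1000 = 3.6 mPa*s

3.6


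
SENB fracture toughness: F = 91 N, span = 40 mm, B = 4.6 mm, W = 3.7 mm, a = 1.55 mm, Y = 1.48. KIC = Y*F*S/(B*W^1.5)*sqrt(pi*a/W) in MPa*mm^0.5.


KIC = 1.48*91*40/(4.6*3.7^1.5)*sqrt(pi*1.55/3.7) = 188.77

188.77


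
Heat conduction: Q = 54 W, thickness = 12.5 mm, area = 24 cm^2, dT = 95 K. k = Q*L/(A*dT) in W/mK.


k = 54*12.5/1000/(24/10000*95) = 2.96 W/mK

2.96


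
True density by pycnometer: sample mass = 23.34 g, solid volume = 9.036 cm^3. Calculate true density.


TD = 23.34 / 9.036 = 2.583 g/cm^3

2.583


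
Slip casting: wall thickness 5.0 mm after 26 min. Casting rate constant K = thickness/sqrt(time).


K = 5.0 / sqrt(26) = 5.0 / 5.099 = 0.981 mm/min^0.5

0.981


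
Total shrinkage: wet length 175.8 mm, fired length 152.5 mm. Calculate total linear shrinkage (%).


TS = (175.8 - 152.5) / 175.8 * 100 = 13.25%

13.25


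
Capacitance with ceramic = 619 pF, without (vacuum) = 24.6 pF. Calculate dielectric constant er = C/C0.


er = 619 / 24.6 = 25.16

25.16


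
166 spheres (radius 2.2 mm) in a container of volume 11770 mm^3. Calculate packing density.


V_sphere = 4/3*pi*2.2^3 = 44.6022 mm^3
Total V = 166*44.6022 = 7403.9652 mm^3
PD = 7403.9652 / 11770 = 0.629

0.629


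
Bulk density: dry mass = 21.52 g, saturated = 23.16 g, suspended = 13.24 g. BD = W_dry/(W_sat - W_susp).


BD = 21.52 / (23.16 - 13.24) = 21.52 / 9.92 = 2.169 g/cm^3

2.169


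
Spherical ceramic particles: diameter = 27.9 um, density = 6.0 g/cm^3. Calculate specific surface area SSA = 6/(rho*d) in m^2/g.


SSA = 6 / (6.0 * 27.9) = 0.036 m^2/g

0.036


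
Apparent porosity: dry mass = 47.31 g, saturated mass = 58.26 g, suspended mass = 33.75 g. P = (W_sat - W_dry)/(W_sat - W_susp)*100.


P = (58.26 - 47.31) / (58.26 - 33.75) * 100 = 10.95 / 24.51 * 100 = 44.7%

44.7


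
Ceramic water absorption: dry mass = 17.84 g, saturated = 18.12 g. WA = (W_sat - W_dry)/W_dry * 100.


WA = (18.12 - 17.84) / 17.84 * 100 = 1.57%

1.57


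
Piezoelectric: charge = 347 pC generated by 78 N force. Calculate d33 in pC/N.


d33 = 347 / 78 = 4.4 pC/N

4.4


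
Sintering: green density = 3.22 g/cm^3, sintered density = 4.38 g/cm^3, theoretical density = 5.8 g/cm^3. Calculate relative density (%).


Relative = 4.38 / 5.8 * 100 = 75.5%

75.5


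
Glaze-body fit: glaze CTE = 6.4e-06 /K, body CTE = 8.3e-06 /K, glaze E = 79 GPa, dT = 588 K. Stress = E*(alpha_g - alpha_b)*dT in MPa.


Stress = 79*1000*(6.4e-06 - 8.3e-06)*588 = -88.3 MPa

-88.3


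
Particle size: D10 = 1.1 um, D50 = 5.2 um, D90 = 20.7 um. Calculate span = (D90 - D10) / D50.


Span = (20.7 - 1.1) / 5.2 = 19.6 / 5.2 = 3.769

3.769


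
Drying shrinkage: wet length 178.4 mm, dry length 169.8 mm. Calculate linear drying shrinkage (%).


DS = (178.4 - 169.8) / 178.4 * 100 = 4.82%

4.82


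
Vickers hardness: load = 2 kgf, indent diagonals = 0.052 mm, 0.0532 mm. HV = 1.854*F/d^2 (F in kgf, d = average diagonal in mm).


d_avg = (0.052+0.0532)/2 = 0.0526 mm
HV = 1.854*2/0.0526^2 = 1340

1340


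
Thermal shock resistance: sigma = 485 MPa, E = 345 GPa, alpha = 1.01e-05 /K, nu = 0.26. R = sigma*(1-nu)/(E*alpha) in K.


R = 485*(1-0.26)/(345*1000*1.01e-05) = 103 K

103


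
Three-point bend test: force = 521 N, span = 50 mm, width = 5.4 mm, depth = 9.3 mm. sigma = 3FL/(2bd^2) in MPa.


sigma = 3*521*50/(2*5.4*9.3^2) = 83.7 MPa

83.7


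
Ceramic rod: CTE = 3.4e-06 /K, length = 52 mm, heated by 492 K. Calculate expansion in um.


dL = 3.4e-06 * 52 * 492 * 1000 = 86.986 um

86.986


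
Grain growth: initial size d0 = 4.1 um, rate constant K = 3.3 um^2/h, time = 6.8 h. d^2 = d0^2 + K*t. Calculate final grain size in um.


d^2 = 4.1^2 + 3.3*6.8 = 39.25
d = sqrt(39.25) = 6.26 um

6.26


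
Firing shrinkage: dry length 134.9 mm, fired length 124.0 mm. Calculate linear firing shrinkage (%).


FS = (134.9 - 124.0) / 134.9 * 100 = 8.08%

8.08


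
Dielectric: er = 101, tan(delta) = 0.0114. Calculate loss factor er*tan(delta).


Loss = 101 * 0.0114 = 1.151

1.151


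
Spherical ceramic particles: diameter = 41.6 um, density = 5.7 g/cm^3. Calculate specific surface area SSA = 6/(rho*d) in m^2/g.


SSA = 6 / (5.7 * 41.6) = 0.025 m^2/g

0.025


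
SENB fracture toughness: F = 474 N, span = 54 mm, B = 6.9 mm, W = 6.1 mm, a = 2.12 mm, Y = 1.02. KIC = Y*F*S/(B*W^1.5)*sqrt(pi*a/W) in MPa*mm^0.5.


KIC = 1.02*474*54/(6.9*6.1^1.5)*sqrt(pi*2.12/6.1) = 262.43

262.43


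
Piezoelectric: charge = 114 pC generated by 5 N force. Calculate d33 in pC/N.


d33 = 114 / 5 = 22.8 pC/N

22.8


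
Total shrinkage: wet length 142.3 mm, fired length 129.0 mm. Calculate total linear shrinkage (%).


TS = (142.3 - 129.0) / 142.3 * 100 = 9.35%

9.35


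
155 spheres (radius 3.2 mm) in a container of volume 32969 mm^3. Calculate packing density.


V_sphere = 4/3*pi*3.2^3 = 137.2583 mm^3
Total V = 155*137.2583 = 21275.0365 mm^3
PD = 21275.0365 / 32969 = 0.645

0.645


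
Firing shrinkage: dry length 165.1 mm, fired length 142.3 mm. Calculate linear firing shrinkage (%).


FS = (165.1 - 142.3) / 165.1 * 100 = 13.81%

13.81


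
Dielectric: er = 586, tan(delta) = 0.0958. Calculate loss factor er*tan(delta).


Loss = 586 * 0.0958 = 56.139

56.139


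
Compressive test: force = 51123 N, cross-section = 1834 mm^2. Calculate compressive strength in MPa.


CS = 51123 / 1834 = 27.9 MPa

27.9


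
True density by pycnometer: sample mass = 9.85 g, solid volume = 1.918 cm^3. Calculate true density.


TD = 9.85 / 1.918 = 5.136 g/cm^3

5.136


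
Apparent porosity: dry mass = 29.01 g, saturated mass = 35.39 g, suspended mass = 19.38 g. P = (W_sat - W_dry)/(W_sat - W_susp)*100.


P = (35.39 - 29.01) / (35.39 - 19.38) * 100 = 6.38 / 16.01 * 100 = 39.9%

39.9


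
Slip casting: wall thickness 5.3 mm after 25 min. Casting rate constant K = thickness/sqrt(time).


K = 5.3 / sqrt(25) = 5.3 / 5.0 = 1.06 mm/min^0.5

1.06


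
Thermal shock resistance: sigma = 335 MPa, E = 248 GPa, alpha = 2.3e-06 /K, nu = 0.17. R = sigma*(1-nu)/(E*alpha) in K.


R = 335*(1-0.17)/(248*1000*2.3e-06) = 487 K

487


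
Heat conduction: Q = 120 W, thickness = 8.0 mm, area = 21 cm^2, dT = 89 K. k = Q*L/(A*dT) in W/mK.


k = 120*8.0/1000/(21/10000*89) = 5.14 W/mK

5.14


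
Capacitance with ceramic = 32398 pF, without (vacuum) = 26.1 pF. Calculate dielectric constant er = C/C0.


er = 32398 / 26.1 = 1241.3

1241.3


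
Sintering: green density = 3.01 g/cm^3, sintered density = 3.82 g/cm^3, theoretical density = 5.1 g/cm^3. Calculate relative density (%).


Relative = 3.82 / 5.1 * 100 = 74.9%

74.9


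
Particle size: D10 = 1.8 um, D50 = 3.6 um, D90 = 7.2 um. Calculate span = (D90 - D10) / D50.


Span = (7.2 - 1.8) / 3.6 = 5.4 / 3.6 = 1.5

1.5


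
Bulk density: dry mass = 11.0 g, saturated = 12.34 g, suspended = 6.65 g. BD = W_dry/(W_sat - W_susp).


BD = 11.0 / (12.34 - 6.65) = 11.0 / 5.69 = 1.933 g/cm^3

1.933


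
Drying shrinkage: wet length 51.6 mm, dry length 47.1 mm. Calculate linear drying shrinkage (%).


DS = (51.6 - 47.1) / 51.6 * 100 = 8.72%

8.72


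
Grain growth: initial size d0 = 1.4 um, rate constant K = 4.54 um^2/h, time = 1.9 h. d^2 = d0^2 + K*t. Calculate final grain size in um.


d^2 = 1.4^2 + 4.54*1.9 = 10.586
d = sqrt(10.586) = 3.25 um

3.25


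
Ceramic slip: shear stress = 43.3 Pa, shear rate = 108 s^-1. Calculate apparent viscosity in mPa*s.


eta = tau/gamma * 1000 = 43.3/108 * 1000 = 400.9 mPa*s

400.9


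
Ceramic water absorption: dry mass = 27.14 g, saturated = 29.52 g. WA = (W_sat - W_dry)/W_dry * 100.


WA = (29.52 - 27.14) / 27.14 * 100 = 8.77%

8.77


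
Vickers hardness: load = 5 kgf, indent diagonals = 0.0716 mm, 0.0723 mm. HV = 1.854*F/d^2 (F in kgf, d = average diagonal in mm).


d_avg = (0.0716+0.0723)/2 = 0.07195 mm
HV = 1.854*5/0.07195^2 = 1791

1791


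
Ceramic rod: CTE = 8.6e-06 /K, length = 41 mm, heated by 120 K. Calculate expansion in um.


dL = 8.6e-06 * 41 * 120 * 1000 = 42.312 um

42.312


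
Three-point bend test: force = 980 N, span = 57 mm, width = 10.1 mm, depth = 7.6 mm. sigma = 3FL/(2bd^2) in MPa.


sigma = 3*980*57/(2*10.1*7.6^2) = 143.6 MPa

143.6


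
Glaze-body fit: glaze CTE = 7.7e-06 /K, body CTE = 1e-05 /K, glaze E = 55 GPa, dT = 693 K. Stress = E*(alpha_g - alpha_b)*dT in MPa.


Stress = 55*1000*(7.7e-06 - 1e-05)*693 = -87.7 MPa

-87.7


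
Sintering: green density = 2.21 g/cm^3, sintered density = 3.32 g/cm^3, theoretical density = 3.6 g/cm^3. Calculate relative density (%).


Relative = 3.32 / 3.6 * 100 = 92.2%

92.2


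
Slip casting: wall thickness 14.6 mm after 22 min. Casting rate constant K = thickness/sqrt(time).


K = 14.6 / sqrt(22) = 14.6 / 4.6904 = 3.113 mm/min^0.5

3.113


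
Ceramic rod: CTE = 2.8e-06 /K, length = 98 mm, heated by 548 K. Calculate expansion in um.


dL = 2.8e-06 * 98 * 548 * 1000 = 150.371 um

150.371


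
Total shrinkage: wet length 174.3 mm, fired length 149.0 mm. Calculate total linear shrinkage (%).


TS = (174.3 - 149.0) / 174.3 * 100 = 14.52%

14.52


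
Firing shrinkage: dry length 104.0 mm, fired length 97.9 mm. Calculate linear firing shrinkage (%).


FS = (104.0 - 97.9) / 104.0 * 100 = 5.87%

5.87


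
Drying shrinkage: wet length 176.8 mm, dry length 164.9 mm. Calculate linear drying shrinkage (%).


DS = (176.8 - 164.9) / 176.8 * 100 = 6.73%

6.73


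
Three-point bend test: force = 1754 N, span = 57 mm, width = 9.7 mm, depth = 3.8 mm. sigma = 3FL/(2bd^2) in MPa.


sigma = 3*1754*57/(2*9.7*3.8^2) = 1070.7 MPa

1070.7


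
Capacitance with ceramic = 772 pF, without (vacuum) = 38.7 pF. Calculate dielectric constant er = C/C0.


er = 772 / 38.7 = 19.95

19.95


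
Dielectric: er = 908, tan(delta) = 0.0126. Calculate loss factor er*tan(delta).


Loss = 908 * 0.0126 = 11.441

11.441


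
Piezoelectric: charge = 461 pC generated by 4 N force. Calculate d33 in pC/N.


d33 = 461 / 4 = 115.3 pC/N

115.3


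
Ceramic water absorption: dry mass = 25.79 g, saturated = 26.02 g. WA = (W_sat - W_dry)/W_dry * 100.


WA = (26.02 - 25.79) / 25.79 * 100 = 0.89%

0.89


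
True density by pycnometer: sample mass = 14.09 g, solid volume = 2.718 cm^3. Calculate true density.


TD = 14.09 / 2.718 = 5.184 g/cm^3

5.184


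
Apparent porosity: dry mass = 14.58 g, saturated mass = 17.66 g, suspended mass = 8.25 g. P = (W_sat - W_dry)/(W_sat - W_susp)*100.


P = (17.66 - 14.58) / (17.66 - 8.25) * 100 = 3.08 / 9.41 * 100 = 32.7%

32.7


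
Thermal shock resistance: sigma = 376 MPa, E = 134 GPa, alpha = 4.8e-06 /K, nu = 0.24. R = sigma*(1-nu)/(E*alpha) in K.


R = 376*(1-0.24)/(134*1000*4.8e-06) = 444 K

444


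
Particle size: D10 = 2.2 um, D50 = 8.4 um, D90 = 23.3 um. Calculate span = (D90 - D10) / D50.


Span = (23.3 - 2.2) / 8.4 = 21.1 / 8.4 = 2.512

2.512


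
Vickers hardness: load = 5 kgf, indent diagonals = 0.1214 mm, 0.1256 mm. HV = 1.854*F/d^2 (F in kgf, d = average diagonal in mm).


d_avg = (0.1214+0.1256)/2 = 0.1235 mm
HV = 1.854*5/0.1235^2 = 608

608


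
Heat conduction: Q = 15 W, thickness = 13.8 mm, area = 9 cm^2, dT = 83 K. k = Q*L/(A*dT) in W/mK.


k = 15*13.8/1000/(9/10000*83) = 2.77 W/mK

2.77


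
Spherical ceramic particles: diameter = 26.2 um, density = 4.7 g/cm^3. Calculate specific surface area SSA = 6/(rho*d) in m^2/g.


SSA = 6 / (4.7 * 26.2) = 0.049 m^2/g

0.049


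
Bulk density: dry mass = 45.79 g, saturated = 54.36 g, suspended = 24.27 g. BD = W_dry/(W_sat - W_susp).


BD = 45.79 / (54.36 - 24.27) = 45.79 / 30.09 = 1.522 g/cm^3

1.522


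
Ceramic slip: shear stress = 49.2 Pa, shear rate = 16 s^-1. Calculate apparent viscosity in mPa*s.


eta = tau/gamma * 1000 = 49.2/16 * 1000 = 3075.0 mPa*s

3075.0


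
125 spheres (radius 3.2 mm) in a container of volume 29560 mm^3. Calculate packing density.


V_sphere = 4/3*pi*3.2^3 = 137.2583 mm^3
Total V = 125*137.2583 = 17157.2875 mm^3
PD = 17157.2875 / 29560 = 0.58

0.58


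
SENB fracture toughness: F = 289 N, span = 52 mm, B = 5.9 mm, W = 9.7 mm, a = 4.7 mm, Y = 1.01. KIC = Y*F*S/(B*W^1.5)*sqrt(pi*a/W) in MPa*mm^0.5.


KIC = 1.01*289*52/(5.9*9.7^1.5)*sqrt(pi*4.7/9.7) = 105.06

105.06


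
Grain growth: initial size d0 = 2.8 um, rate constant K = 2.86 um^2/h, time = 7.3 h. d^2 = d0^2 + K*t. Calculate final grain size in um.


d^2 = 2.8^2 + 2.86*7.3 = 28.718
d = sqrt(28.718) = 5.36 um

5.36


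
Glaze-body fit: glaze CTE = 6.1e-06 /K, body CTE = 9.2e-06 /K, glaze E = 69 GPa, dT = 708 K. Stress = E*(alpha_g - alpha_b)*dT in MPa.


Stress = 69*1000*(6.1e-06 - 9.2e-06)*708 = -151.4 MPa

-151.4


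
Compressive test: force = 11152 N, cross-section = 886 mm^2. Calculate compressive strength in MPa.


CS = 11152 / 886 = 12.6 MPa

12.6


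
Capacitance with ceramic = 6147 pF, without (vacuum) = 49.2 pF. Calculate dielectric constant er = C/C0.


er = 6147 / 49.2 = 124.94

124.94


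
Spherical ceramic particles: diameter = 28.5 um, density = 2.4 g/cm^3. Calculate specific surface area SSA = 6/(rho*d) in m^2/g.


SSA = 6 / (2.4 * 28.5) = 0.088 m^2/g

0.088


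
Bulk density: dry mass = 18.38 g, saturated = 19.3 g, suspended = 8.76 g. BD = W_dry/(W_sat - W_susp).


BD = 18.38 / (19.3 - 8.76) = 18.38 / 10.54 = 1.744 g/cm^3

1.744


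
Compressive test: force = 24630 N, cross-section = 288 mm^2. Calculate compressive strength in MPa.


CS = 24630 / 288 = 85.5 MPa

85.5


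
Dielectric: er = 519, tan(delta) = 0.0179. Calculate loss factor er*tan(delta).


Loss = 519 * 0.0179 = 9.29

9.29


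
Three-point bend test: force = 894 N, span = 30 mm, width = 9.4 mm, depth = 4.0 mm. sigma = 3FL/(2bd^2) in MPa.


sigma = 3*894*30/(2*9.4*4.0^2) = 267.5 MPa

267.5


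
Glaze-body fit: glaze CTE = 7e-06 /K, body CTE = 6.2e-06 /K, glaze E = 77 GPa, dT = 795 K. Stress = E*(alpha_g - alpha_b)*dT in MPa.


Stress = 77*1000*(7e-06 - 6.2e-06)*795 = 49.0 MPa

49.0


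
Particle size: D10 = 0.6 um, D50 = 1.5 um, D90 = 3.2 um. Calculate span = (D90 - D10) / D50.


Span = (3.2 - 0.6) / 1.5 = 2.6 / 1.5 = 1.733

1.733


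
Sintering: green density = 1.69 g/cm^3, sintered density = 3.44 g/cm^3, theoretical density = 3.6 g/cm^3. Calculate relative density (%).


Relative = 3.44 / 3.6 * 100 = 95.6%

95.6


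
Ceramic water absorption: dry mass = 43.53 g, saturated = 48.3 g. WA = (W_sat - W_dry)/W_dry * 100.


WA = (48.3 - 43.53) / 43.53 * 100 = 10.96%

10.96


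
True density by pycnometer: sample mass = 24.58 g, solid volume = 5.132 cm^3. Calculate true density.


TD = 24.58 / 5.132 = 4.79 g/cm^3

4.79


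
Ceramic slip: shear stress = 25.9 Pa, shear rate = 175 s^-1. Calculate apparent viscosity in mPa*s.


eta = tau/gamma * 1000 = 25.9/175 * 1000 = 148.0 mPa*s

148.0


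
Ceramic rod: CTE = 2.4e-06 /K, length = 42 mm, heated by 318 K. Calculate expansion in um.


dL = 2.4e-06 * 42 * 318 * 1000 = 32.054 um

32.054


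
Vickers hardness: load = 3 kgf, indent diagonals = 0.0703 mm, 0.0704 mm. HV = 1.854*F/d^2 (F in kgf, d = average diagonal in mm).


d_avg = (0.0703+0.0704)/2 = 0.07035 mm
HV = 1.854*3/0.07035^2 = 1124

1124


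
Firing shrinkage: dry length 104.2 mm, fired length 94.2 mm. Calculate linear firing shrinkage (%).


FS = (104.2 - 94.2) / 104.2 * 100 = 9.6%

9.6


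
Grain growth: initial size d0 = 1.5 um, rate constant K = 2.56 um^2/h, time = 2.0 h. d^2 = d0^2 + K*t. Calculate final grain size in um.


d^2 = 1.5^2 + 2.56*2.0 = 7.37
d = sqrt(7.37) = 2.71 um

2.71


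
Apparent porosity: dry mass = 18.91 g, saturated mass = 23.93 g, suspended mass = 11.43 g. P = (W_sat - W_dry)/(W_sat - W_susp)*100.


P = (23.93 - 18.91) / (23.93 - 11.43) * 100 = 5.02 / 12.5 * 100 = 40.2%

40.2


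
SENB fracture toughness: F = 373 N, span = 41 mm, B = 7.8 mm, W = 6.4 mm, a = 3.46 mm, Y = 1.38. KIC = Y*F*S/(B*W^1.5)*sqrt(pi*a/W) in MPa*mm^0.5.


KIC = 1.38*373*41/(7.8*6.4^1.5)*sqrt(pi*3.46/6.4) = 217.79

217.79


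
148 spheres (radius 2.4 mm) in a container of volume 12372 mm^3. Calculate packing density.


V_sphere = 4/3*pi*2.4^3 = 57.9058 mm^3
Total V = 148*57.9058 = 8570.0584 mm^3
PD = 8570.0584 / 12372 = 0.693

0.693


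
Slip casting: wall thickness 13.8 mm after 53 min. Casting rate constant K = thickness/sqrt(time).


K = 13.8 / sqrt(53) = 13.8 / 7.2801 = 1.896 mm/min^0.5

1.896


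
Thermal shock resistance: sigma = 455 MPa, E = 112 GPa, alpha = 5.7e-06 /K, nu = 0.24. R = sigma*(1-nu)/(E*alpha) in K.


R = 455*(1-0.24)/(112*1000*5.7e-06) = 542 K

542


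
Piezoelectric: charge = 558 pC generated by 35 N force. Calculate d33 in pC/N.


d33 = 558 / 35 = 15.9 pC/N

15.9


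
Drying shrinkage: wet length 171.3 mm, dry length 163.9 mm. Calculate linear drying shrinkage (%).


DS = (171.3 - 163.9) / 171.3 * 100 = 4.32%

4.32
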